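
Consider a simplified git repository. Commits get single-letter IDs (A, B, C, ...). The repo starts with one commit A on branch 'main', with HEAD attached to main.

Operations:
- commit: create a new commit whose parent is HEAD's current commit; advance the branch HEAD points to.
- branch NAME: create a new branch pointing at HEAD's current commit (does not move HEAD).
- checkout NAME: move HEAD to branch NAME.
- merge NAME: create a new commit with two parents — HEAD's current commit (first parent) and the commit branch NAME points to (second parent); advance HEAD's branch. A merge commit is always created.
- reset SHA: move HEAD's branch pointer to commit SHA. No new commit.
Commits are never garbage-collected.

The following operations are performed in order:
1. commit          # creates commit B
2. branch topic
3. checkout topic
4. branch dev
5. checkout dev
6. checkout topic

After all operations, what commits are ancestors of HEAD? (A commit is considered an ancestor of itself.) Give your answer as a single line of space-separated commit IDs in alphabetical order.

After op 1 (commit): HEAD=main@B [main=B]
After op 2 (branch): HEAD=main@B [main=B topic=B]
After op 3 (checkout): HEAD=topic@B [main=B topic=B]
After op 4 (branch): HEAD=topic@B [dev=B main=B topic=B]
After op 5 (checkout): HEAD=dev@B [dev=B main=B topic=B]
After op 6 (checkout): HEAD=topic@B [dev=B main=B topic=B]

Answer: A B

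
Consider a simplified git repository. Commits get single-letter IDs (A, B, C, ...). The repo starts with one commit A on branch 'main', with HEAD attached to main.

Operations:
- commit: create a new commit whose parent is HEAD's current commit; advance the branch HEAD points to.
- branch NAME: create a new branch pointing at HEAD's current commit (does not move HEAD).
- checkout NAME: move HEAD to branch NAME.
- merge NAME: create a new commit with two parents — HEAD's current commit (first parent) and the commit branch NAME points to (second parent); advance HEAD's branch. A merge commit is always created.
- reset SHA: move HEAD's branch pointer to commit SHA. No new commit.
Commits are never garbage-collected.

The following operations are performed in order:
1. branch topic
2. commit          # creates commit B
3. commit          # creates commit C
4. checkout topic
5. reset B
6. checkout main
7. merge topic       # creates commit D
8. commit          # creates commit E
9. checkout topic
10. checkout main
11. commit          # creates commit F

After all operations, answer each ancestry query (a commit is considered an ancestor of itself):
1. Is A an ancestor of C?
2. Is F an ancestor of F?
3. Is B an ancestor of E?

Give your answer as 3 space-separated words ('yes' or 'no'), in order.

Answer: yes yes yes

Derivation:
After op 1 (branch): HEAD=main@A [main=A topic=A]
After op 2 (commit): HEAD=main@B [main=B topic=A]
After op 3 (commit): HEAD=main@C [main=C topic=A]
After op 4 (checkout): HEAD=topic@A [main=C topic=A]
After op 5 (reset): HEAD=topic@B [main=C topic=B]
After op 6 (checkout): HEAD=main@C [main=C topic=B]
After op 7 (merge): HEAD=main@D [main=D topic=B]
After op 8 (commit): HEAD=main@E [main=E topic=B]
After op 9 (checkout): HEAD=topic@B [main=E topic=B]
After op 10 (checkout): HEAD=main@E [main=E topic=B]
After op 11 (commit): HEAD=main@F [main=F topic=B]
ancestors(C) = {A,B,C}; A in? yes
ancestors(F) = {A,B,C,D,E,F}; F in? yes
ancestors(E) = {A,B,C,D,E}; B in? yes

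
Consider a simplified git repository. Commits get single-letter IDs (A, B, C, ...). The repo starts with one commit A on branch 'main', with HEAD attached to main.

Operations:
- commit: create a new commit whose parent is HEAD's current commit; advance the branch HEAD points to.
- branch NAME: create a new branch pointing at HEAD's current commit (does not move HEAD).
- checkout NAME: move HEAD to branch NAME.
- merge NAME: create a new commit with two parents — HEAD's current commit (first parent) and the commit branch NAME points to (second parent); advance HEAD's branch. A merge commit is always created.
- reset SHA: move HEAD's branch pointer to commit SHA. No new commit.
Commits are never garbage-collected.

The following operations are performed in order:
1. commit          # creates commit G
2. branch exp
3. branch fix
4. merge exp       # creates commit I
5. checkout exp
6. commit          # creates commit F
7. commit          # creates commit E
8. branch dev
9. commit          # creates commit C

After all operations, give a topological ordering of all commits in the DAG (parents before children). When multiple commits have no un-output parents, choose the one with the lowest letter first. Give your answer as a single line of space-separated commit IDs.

Answer: A G F E C I

Derivation:
After op 1 (commit): HEAD=main@G [main=G]
After op 2 (branch): HEAD=main@G [exp=G main=G]
After op 3 (branch): HEAD=main@G [exp=G fix=G main=G]
After op 4 (merge): HEAD=main@I [exp=G fix=G main=I]
After op 5 (checkout): HEAD=exp@G [exp=G fix=G main=I]
After op 6 (commit): HEAD=exp@F [exp=F fix=G main=I]
After op 7 (commit): HEAD=exp@E [exp=E fix=G main=I]
After op 8 (branch): HEAD=exp@E [dev=E exp=E fix=G main=I]
After op 9 (commit): HEAD=exp@C [dev=E exp=C fix=G main=I]
commit A: parents=[]
commit C: parents=['E']
commit E: parents=['F']
commit F: parents=['G']
commit G: parents=['A']
commit I: parents=['G', 'G']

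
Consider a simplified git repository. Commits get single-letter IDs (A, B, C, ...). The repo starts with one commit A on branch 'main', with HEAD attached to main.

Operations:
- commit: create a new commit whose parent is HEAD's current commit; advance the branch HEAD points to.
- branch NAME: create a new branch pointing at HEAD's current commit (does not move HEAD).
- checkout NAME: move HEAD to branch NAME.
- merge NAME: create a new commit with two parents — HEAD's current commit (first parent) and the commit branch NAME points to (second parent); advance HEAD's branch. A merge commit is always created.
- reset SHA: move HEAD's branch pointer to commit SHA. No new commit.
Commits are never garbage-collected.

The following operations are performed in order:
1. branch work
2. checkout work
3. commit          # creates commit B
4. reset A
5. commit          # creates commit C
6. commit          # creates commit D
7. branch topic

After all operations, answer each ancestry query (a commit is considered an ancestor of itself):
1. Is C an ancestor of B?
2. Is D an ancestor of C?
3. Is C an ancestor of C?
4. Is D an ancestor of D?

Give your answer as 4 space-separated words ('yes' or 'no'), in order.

Answer: no no yes yes

Derivation:
After op 1 (branch): HEAD=main@A [main=A work=A]
After op 2 (checkout): HEAD=work@A [main=A work=A]
After op 3 (commit): HEAD=work@B [main=A work=B]
After op 4 (reset): HEAD=work@A [main=A work=A]
After op 5 (commit): HEAD=work@C [main=A work=C]
After op 6 (commit): HEAD=work@D [main=A work=D]
After op 7 (branch): HEAD=work@D [main=A topic=D work=D]
ancestors(B) = {A,B}; C in? no
ancestors(C) = {A,C}; D in? no
ancestors(C) = {A,C}; C in? yes
ancestors(D) = {A,C,D}; D in? yes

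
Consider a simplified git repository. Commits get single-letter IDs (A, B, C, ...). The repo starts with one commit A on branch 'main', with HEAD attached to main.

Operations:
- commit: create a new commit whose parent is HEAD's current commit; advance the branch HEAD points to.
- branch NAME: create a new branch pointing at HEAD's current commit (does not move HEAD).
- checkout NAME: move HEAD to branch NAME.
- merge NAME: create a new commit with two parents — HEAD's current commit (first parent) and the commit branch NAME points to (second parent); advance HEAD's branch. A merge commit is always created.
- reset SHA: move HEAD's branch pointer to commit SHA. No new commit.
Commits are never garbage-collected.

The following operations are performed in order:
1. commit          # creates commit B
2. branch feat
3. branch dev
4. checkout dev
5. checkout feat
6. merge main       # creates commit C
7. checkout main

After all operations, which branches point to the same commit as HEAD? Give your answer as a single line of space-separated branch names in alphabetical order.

After op 1 (commit): HEAD=main@B [main=B]
After op 2 (branch): HEAD=main@B [feat=B main=B]
After op 3 (branch): HEAD=main@B [dev=B feat=B main=B]
After op 4 (checkout): HEAD=dev@B [dev=B feat=B main=B]
After op 5 (checkout): HEAD=feat@B [dev=B feat=B main=B]
After op 6 (merge): HEAD=feat@C [dev=B feat=C main=B]
After op 7 (checkout): HEAD=main@B [dev=B feat=C main=B]

Answer: dev main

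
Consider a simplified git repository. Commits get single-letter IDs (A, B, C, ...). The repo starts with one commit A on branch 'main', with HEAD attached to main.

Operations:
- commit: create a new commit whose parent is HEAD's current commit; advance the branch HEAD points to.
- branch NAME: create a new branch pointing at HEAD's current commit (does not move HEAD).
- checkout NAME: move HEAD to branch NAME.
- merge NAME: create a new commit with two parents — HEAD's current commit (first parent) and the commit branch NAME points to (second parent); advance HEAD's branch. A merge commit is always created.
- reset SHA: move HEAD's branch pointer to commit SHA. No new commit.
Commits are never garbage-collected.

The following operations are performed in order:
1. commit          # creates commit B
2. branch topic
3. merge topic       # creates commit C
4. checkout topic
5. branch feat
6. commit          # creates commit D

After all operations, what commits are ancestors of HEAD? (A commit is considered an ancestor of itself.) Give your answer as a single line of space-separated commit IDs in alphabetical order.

Answer: A B D

Derivation:
After op 1 (commit): HEAD=main@B [main=B]
After op 2 (branch): HEAD=main@B [main=B topic=B]
After op 3 (merge): HEAD=main@C [main=C topic=B]
After op 4 (checkout): HEAD=topic@B [main=C topic=B]
After op 5 (branch): HEAD=topic@B [feat=B main=C topic=B]
After op 6 (commit): HEAD=topic@D [feat=B main=C topic=D]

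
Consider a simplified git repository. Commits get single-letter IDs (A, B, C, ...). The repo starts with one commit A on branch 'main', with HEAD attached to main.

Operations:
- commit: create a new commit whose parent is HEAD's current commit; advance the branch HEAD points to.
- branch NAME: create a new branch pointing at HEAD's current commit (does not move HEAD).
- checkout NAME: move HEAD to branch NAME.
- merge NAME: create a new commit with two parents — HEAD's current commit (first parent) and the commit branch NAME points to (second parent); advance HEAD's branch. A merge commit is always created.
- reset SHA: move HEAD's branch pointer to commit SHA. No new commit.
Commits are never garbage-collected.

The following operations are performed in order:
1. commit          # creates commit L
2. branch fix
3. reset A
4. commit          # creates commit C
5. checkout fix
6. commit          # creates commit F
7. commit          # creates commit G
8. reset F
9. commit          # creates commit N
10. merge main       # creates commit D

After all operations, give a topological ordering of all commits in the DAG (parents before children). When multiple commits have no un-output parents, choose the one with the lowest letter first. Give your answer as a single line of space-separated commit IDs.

Answer: A C L F G N D

Derivation:
After op 1 (commit): HEAD=main@L [main=L]
After op 2 (branch): HEAD=main@L [fix=L main=L]
After op 3 (reset): HEAD=main@A [fix=L main=A]
After op 4 (commit): HEAD=main@C [fix=L main=C]
After op 5 (checkout): HEAD=fix@L [fix=L main=C]
After op 6 (commit): HEAD=fix@F [fix=F main=C]
After op 7 (commit): HEAD=fix@G [fix=G main=C]
After op 8 (reset): HEAD=fix@F [fix=F main=C]
After op 9 (commit): HEAD=fix@N [fix=N main=C]
After op 10 (merge): HEAD=fix@D [fix=D main=C]
commit A: parents=[]
commit C: parents=['A']
commit D: parents=['N', 'C']
commit F: parents=['L']
commit G: parents=['F']
commit L: parents=['A']
commit N: parents=['F']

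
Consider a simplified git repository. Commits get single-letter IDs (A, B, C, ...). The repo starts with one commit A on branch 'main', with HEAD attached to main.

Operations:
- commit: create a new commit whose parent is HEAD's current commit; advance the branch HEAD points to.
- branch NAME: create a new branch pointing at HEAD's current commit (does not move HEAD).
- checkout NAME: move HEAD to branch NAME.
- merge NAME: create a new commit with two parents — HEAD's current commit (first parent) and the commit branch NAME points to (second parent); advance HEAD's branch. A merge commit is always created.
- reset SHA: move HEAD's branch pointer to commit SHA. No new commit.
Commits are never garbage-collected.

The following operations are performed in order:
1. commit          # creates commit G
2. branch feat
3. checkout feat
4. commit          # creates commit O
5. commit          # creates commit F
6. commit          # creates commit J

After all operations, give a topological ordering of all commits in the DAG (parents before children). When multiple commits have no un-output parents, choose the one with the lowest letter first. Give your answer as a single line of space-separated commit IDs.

After op 1 (commit): HEAD=main@G [main=G]
After op 2 (branch): HEAD=main@G [feat=G main=G]
After op 3 (checkout): HEAD=feat@G [feat=G main=G]
After op 4 (commit): HEAD=feat@O [feat=O main=G]
After op 5 (commit): HEAD=feat@F [feat=F main=G]
After op 6 (commit): HEAD=feat@J [feat=J main=G]
commit A: parents=[]
commit F: parents=['O']
commit G: parents=['A']
commit J: parents=['F']
commit O: parents=['G']

Answer: A G O F J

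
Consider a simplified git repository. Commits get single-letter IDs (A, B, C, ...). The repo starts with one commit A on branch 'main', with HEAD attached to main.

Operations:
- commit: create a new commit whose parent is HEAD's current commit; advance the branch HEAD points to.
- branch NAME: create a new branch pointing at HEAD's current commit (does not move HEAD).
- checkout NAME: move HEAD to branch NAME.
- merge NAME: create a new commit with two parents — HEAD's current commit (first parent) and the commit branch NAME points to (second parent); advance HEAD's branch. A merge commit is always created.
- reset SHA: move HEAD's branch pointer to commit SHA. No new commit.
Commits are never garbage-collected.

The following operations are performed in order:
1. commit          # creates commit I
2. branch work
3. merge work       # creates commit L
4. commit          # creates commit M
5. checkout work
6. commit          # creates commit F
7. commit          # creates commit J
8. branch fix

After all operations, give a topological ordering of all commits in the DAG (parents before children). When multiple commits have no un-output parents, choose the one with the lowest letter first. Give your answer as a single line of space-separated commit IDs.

After op 1 (commit): HEAD=main@I [main=I]
After op 2 (branch): HEAD=main@I [main=I work=I]
After op 3 (merge): HEAD=main@L [main=L work=I]
After op 4 (commit): HEAD=main@M [main=M work=I]
After op 5 (checkout): HEAD=work@I [main=M work=I]
After op 6 (commit): HEAD=work@F [main=M work=F]
After op 7 (commit): HEAD=work@J [main=M work=J]
After op 8 (branch): HEAD=work@J [fix=J main=M work=J]
commit A: parents=[]
commit F: parents=['I']
commit I: parents=['A']
commit J: parents=['F']
commit L: parents=['I', 'I']
commit M: parents=['L']

Answer: A I F J L M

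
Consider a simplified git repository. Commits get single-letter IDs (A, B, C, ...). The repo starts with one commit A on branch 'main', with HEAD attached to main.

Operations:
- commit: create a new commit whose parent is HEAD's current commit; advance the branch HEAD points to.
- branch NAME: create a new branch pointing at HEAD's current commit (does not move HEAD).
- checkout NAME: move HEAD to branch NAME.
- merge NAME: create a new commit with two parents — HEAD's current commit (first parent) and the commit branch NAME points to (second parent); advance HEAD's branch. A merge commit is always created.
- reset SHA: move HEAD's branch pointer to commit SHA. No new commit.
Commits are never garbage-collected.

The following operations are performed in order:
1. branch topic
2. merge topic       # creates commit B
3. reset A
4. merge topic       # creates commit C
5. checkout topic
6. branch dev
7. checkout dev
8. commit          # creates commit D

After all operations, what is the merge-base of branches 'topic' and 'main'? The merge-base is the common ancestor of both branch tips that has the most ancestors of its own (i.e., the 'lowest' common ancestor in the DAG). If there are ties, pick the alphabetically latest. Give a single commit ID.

After op 1 (branch): HEAD=main@A [main=A topic=A]
After op 2 (merge): HEAD=main@B [main=B topic=A]
After op 3 (reset): HEAD=main@A [main=A topic=A]
After op 4 (merge): HEAD=main@C [main=C topic=A]
After op 5 (checkout): HEAD=topic@A [main=C topic=A]
After op 6 (branch): HEAD=topic@A [dev=A main=C topic=A]
After op 7 (checkout): HEAD=dev@A [dev=A main=C topic=A]
After op 8 (commit): HEAD=dev@D [dev=D main=C topic=A]
ancestors(topic=A): ['A']
ancestors(main=C): ['A', 'C']
common: ['A']

Answer: A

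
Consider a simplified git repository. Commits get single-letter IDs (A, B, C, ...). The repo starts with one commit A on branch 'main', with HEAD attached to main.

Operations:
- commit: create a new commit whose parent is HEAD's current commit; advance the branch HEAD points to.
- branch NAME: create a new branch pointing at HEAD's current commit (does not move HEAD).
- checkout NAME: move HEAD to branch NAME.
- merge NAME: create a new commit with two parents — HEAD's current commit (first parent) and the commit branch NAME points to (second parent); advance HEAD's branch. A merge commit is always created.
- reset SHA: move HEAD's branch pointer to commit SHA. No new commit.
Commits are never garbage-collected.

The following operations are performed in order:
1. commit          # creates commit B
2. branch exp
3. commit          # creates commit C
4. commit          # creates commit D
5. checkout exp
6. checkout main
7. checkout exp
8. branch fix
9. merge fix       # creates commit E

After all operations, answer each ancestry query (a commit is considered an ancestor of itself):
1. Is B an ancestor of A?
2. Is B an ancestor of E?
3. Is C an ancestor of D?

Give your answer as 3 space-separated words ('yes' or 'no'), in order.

Answer: no yes yes

Derivation:
After op 1 (commit): HEAD=main@B [main=B]
After op 2 (branch): HEAD=main@B [exp=B main=B]
After op 3 (commit): HEAD=main@C [exp=B main=C]
After op 4 (commit): HEAD=main@D [exp=B main=D]
After op 5 (checkout): HEAD=exp@B [exp=B main=D]
After op 6 (checkout): HEAD=main@D [exp=B main=D]
After op 7 (checkout): HEAD=exp@B [exp=B main=D]
After op 8 (branch): HEAD=exp@B [exp=B fix=B main=D]
After op 9 (merge): HEAD=exp@E [exp=E fix=B main=D]
ancestors(A) = {A}; B in? no
ancestors(E) = {A,B,E}; B in? yes
ancestors(D) = {A,B,C,D}; C in? yes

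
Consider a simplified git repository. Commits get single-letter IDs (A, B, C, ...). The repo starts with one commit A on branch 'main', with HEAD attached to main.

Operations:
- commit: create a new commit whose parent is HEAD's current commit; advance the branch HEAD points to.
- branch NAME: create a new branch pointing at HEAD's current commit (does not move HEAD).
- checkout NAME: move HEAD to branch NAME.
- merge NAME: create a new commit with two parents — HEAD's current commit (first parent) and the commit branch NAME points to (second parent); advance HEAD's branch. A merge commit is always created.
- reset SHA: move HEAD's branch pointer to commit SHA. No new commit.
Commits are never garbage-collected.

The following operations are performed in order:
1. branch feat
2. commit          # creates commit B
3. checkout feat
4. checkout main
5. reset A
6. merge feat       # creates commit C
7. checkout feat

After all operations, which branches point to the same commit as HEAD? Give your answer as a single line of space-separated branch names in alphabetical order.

After op 1 (branch): HEAD=main@A [feat=A main=A]
After op 2 (commit): HEAD=main@B [feat=A main=B]
After op 3 (checkout): HEAD=feat@A [feat=A main=B]
After op 4 (checkout): HEAD=main@B [feat=A main=B]
After op 5 (reset): HEAD=main@A [feat=A main=A]
After op 6 (merge): HEAD=main@C [feat=A main=C]
After op 7 (checkout): HEAD=feat@A [feat=A main=C]

Answer: feat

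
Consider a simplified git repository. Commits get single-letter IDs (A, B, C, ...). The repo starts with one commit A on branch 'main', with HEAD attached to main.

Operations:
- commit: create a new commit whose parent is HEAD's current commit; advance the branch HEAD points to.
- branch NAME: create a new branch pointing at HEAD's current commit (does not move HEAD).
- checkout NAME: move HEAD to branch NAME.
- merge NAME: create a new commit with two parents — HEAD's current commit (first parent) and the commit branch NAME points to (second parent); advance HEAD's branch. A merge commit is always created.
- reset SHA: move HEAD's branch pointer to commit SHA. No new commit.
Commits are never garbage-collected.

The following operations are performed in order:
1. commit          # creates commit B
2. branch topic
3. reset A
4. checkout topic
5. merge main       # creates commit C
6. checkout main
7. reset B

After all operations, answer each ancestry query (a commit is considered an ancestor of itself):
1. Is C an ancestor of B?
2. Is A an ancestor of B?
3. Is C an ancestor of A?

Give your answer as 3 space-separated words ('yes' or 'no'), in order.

After op 1 (commit): HEAD=main@B [main=B]
After op 2 (branch): HEAD=main@B [main=B topic=B]
After op 3 (reset): HEAD=main@A [main=A topic=B]
After op 4 (checkout): HEAD=topic@B [main=A topic=B]
After op 5 (merge): HEAD=topic@C [main=A topic=C]
After op 6 (checkout): HEAD=main@A [main=A topic=C]
After op 7 (reset): HEAD=main@B [main=B topic=C]
ancestors(B) = {A,B}; C in? no
ancestors(B) = {A,B}; A in? yes
ancestors(A) = {A}; C in? no

Answer: no yes no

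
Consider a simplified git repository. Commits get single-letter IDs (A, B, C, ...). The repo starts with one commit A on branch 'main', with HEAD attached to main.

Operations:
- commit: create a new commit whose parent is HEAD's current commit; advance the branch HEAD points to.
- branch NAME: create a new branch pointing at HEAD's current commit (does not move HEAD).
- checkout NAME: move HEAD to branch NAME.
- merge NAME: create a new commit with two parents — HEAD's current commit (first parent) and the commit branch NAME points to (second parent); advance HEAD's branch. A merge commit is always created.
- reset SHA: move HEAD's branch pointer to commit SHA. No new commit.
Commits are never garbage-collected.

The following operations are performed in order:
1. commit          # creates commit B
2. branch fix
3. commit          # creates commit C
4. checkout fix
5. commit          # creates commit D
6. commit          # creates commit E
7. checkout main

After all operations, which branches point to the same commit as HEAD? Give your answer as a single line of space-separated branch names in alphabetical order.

After op 1 (commit): HEAD=main@B [main=B]
After op 2 (branch): HEAD=main@B [fix=B main=B]
After op 3 (commit): HEAD=main@C [fix=B main=C]
After op 4 (checkout): HEAD=fix@B [fix=B main=C]
After op 5 (commit): HEAD=fix@D [fix=D main=C]
After op 6 (commit): HEAD=fix@E [fix=E main=C]
After op 7 (checkout): HEAD=main@C [fix=E main=C]

Answer: main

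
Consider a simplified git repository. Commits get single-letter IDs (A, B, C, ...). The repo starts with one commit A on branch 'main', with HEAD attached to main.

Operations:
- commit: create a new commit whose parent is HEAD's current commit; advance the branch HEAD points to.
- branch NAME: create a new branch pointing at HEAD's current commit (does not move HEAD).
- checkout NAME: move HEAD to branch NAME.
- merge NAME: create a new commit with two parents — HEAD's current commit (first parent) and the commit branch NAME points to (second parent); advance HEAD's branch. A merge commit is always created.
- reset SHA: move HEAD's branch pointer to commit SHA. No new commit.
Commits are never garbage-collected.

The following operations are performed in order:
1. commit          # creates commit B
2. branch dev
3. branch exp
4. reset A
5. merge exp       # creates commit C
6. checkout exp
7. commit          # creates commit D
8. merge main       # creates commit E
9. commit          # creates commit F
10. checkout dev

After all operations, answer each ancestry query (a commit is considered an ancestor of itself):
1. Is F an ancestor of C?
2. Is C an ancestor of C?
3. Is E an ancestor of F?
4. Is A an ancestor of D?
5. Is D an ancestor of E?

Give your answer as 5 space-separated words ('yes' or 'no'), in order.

After op 1 (commit): HEAD=main@B [main=B]
After op 2 (branch): HEAD=main@B [dev=B main=B]
After op 3 (branch): HEAD=main@B [dev=B exp=B main=B]
After op 4 (reset): HEAD=main@A [dev=B exp=B main=A]
After op 5 (merge): HEAD=main@C [dev=B exp=B main=C]
After op 6 (checkout): HEAD=exp@B [dev=B exp=B main=C]
After op 7 (commit): HEAD=exp@D [dev=B exp=D main=C]
After op 8 (merge): HEAD=exp@E [dev=B exp=E main=C]
After op 9 (commit): HEAD=exp@F [dev=B exp=F main=C]
After op 10 (checkout): HEAD=dev@B [dev=B exp=F main=C]
ancestors(C) = {A,B,C}; F in? no
ancestors(C) = {A,B,C}; C in? yes
ancestors(F) = {A,B,C,D,E,F}; E in? yes
ancestors(D) = {A,B,D}; A in? yes
ancestors(E) = {A,B,C,D,E}; D in? yes

Answer: no yes yes yes yes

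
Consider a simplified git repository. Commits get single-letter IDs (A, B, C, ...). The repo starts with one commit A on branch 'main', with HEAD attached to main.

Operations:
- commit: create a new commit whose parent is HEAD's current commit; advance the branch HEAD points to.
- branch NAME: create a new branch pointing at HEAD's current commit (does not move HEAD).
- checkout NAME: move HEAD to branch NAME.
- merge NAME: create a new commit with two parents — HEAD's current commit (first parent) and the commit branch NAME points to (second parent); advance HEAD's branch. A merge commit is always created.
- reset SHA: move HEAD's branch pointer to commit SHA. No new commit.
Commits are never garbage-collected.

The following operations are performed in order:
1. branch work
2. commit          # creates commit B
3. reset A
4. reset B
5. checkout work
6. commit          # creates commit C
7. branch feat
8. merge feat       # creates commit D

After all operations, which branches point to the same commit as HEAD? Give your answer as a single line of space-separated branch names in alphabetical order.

Answer: work

Derivation:
After op 1 (branch): HEAD=main@A [main=A work=A]
After op 2 (commit): HEAD=main@B [main=B work=A]
After op 3 (reset): HEAD=main@A [main=A work=A]
After op 4 (reset): HEAD=main@B [main=B work=A]
After op 5 (checkout): HEAD=work@A [main=B work=A]
After op 6 (commit): HEAD=work@C [main=B work=C]
After op 7 (branch): HEAD=work@C [feat=C main=B work=C]
After op 8 (merge): HEAD=work@D [feat=C main=B work=D]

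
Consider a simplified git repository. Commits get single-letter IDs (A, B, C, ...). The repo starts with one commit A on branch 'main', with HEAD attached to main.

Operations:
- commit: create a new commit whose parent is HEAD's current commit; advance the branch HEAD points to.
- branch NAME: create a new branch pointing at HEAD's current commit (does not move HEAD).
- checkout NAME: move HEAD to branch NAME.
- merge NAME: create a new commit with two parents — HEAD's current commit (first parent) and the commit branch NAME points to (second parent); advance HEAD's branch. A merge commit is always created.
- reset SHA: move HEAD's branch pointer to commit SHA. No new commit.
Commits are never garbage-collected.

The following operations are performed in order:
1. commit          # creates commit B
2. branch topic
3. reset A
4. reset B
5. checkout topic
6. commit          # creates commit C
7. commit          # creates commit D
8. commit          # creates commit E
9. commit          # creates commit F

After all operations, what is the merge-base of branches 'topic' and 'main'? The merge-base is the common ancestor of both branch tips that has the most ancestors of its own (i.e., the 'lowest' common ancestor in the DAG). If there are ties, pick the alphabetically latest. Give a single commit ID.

Answer: B

Derivation:
After op 1 (commit): HEAD=main@B [main=B]
After op 2 (branch): HEAD=main@B [main=B topic=B]
After op 3 (reset): HEAD=main@A [main=A topic=B]
After op 4 (reset): HEAD=main@B [main=B topic=B]
After op 5 (checkout): HEAD=topic@B [main=B topic=B]
After op 6 (commit): HEAD=topic@C [main=B topic=C]
After op 7 (commit): HEAD=topic@D [main=B topic=D]
After op 8 (commit): HEAD=topic@E [main=B topic=E]
After op 9 (commit): HEAD=topic@F [main=B topic=F]
ancestors(topic=F): ['A', 'B', 'C', 'D', 'E', 'F']
ancestors(main=B): ['A', 'B']
common: ['A', 'B']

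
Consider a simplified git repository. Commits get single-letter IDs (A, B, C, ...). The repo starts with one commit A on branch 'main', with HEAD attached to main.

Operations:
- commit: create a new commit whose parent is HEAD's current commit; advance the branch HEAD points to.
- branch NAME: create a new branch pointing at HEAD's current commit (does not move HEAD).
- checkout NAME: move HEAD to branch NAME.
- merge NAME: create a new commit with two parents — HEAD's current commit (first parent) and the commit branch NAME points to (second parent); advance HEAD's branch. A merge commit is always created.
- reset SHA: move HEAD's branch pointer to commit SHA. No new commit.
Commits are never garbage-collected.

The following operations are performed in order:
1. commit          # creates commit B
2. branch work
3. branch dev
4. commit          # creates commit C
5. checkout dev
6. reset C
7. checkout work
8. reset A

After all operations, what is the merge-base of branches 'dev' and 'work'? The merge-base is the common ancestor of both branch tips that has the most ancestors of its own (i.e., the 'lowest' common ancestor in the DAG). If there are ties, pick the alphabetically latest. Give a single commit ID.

Answer: A

Derivation:
After op 1 (commit): HEAD=main@B [main=B]
After op 2 (branch): HEAD=main@B [main=B work=B]
After op 3 (branch): HEAD=main@B [dev=B main=B work=B]
After op 4 (commit): HEAD=main@C [dev=B main=C work=B]
After op 5 (checkout): HEAD=dev@B [dev=B main=C work=B]
After op 6 (reset): HEAD=dev@C [dev=C main=C work=B]
After op 7 (checkout): HEAD=work@B [dev=C main=C work=B]
After op 8 (reset): HEAD=work@A [dev=C main=C work=A]
ancestors(dev=C): ['A', 'B', 'C']
ancestors(work=A): ['A']
common: ['A']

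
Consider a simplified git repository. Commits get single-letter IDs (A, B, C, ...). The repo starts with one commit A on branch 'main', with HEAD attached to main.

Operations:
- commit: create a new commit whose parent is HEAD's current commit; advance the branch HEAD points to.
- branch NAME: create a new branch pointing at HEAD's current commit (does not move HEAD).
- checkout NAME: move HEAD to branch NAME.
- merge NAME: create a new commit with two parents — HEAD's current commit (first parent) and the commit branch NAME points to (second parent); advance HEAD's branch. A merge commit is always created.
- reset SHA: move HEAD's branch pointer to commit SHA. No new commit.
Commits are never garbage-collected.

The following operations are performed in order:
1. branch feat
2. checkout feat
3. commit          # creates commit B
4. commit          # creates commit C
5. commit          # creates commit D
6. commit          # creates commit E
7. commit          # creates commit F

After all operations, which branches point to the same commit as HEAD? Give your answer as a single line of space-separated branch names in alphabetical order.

Answer: feat

Derivation:
After op 1 (branch): HEAD=main@A [feat=A main=A]
After op 2 (checkout): HEAD=feat@A [feat=A main=A]
After op 3 (commit): HEAD=feat@B [feat=B main=A]
After op 4 (commit): HEAD=feat@C [feat=C main=A]
After op 5 (commit): HEAD=feat@D [feat=D main=A]
After op 6 (commit): HEAD=feat@E [feat=E main=A]
After op 7 (commit): HEAD=feat@F [feat=F main=A]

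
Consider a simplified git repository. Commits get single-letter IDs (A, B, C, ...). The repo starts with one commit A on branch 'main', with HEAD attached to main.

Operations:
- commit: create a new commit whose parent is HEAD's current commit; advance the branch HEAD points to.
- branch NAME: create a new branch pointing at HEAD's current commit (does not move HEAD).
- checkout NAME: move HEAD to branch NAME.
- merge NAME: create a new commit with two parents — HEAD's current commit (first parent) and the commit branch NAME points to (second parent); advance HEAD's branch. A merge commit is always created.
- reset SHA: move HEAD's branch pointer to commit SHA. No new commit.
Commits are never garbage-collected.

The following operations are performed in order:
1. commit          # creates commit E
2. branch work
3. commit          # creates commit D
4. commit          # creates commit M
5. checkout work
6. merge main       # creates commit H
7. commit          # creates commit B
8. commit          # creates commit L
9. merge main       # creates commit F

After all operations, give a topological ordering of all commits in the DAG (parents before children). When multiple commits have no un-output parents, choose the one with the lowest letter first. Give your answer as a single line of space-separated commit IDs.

Answer: A E D M H B L F

Derivation:
After op 1 (commit): HEAD=main@E [main=E]
After op 2 (branch): HEAD=main@E [main=E work=E]
After op 3 (commit): HEAD=main@D [main=D work=E]
After op 4 (commit): HEAD=main@M [main=M work=E]
After op 5 (checkout): HEAD=work@E [main=M work=E]
After op 6 (merge): HEAD=work@H [main=M work=H]
After op 7 (commit): HEAD=work@B [main=M work=B]
After op 8 (commit): HEAD=work@L [main=M work=L]
After op 9 (merge): HEAD=work@F [main=M work=F]
commit A: parents=[]
commit B: parents=['H']
commit D: parents=['E']
commit E: parents=['A']
commit F: parents=['L', 'M']
commit H: parents=['E', 'M']
commit L: parents=['B']
commit M: parents=['D']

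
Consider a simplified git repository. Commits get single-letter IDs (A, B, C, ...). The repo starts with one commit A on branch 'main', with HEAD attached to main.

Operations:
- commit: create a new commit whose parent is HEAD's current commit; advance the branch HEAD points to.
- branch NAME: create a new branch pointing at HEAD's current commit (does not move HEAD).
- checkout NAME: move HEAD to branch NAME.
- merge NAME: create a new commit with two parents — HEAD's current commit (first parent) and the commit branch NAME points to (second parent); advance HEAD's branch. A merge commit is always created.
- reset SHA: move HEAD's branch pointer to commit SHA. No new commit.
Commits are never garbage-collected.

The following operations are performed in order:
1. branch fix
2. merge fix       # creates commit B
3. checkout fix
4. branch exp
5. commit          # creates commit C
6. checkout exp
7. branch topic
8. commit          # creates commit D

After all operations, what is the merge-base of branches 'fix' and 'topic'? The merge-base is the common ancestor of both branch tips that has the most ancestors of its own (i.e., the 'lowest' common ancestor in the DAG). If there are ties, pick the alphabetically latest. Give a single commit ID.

After op 1 (branch): HEAD=main@A [fix=A main=A]
After op 2 (merge): HEAD=main@B [fix=A main=B]
After op 3 (checkout): HEAD=fix@A [fix=A main=B]
After op 4 (branch): HEAD=fix@A [exp=A fix=A main=B]
After op 5 (commit): HEAD=fix@C [exp=A fix=C main=B]
After op 6 (checkout): HEAD=exp@A [exp=A fix=C main=B]
After op 7 (branch): HEAD=exp@A [exp=A fix=C main=B topic=A]
After op 8 (commit): HEAD=exp@D [exp=D fix=C main=B topic=A]
ancestors(fix=C): ['A', 'C']
ancestors(topic=A): ['A']
common: ['A']

Answer: A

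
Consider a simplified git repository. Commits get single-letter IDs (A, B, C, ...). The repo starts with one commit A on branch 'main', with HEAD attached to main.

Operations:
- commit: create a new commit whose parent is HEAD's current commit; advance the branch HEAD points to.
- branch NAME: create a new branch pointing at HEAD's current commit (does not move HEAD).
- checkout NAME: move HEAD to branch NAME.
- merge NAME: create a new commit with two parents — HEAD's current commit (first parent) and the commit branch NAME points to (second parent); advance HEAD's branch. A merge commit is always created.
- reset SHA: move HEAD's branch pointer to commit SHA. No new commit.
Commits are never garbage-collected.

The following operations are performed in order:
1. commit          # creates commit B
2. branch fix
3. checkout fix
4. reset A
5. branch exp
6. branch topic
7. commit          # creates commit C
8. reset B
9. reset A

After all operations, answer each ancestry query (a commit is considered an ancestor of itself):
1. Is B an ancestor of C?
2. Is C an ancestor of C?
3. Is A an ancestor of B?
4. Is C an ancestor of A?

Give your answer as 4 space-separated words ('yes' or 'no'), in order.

After op 1 (commit): HEAD=main@B [main=B]
After op 2 (branch): HEAD=main@B [fix=B main=B]
After op 3 (checkout): HEAD=fix@B [fix=B main=B]
After op 4 (reset): HEAD=fix@A [fix=A main=B]
After op 5 (branch): HEAD=fix@A [exp=A fix=A main=B]
After op 6 (branch): HEAD=fix@A [exp=A fix=A main=B topic=A]
After op 7 (commit): HEAD=fix@C [exp=A fix=C main=B topic=A]
After op 8 (reset): HEAD=fix@B [exp=A fix=B main=B topic=A]
After op 9 (reset): HEAD=fix@A [exp=A fix=A main=B topic=A]
ancestors(C) = {A,C}; B in? no
ancestors(C) = {A,C}; C in? yes
ancestors(B) = {A,B}; A in? yes
ancestors(A) = {A}; C in? no

Answer: no yes yes no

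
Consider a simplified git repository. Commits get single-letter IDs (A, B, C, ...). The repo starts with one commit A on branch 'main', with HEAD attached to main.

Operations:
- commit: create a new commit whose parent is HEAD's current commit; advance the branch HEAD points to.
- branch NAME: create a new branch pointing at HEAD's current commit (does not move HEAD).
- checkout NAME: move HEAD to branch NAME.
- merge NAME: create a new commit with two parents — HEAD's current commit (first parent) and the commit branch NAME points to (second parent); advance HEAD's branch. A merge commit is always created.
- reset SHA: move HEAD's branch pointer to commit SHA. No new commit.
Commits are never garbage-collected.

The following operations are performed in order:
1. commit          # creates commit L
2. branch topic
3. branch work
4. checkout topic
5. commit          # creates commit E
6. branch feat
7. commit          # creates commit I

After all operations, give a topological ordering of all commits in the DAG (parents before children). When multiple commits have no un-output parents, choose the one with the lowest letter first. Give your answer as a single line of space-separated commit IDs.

Answer: A L E I

Derivation:
After op 1 (commit): HEAD=main@L [main=L]
After op 2 (branch): HEAD=main@L [main=L topic=L]
After op 3 (branch): HEAD=main@L [main=L topic=L work=L]
After op 4 (checkout): HEAD=topic@L [main=L topic=L work=L]
After op 5 (commit): HEAD=topic@E [main=L topic=E work=L]
After op 6 (branch): HEAD=topic@E [feat=E main=L topic=E work=L]
After op 7 (commit): HEAD=topic@I [feat=E main=L topic=I work=L]
commit A: parents=[]
commit E: parents=['L']
commit I: parents=['E']
commit L: parents=['A']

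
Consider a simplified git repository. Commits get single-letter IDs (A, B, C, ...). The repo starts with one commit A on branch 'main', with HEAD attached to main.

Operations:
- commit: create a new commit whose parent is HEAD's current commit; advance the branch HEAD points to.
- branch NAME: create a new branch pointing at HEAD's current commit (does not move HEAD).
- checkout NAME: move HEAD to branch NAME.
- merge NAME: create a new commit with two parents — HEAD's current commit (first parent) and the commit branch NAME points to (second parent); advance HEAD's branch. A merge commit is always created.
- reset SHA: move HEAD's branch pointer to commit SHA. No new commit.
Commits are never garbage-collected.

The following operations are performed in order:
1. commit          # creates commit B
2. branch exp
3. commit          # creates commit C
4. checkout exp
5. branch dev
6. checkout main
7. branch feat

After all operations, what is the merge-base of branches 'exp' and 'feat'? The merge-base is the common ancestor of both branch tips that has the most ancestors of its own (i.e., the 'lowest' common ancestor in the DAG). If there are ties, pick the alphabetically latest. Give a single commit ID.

After op 1 (commit): HEAD=main@B [main=B]
After op 2 (branch): HEAD=main@B [exp=B main=B]
After op 3 (commit): HEAD=main@C [exp=B main=C]
After op 4 (checkout): HEAD=exp@B [exp=B main=C]
After op 5 (branch): HEAD=exp@B [dev=B exp=B main=C]
After op 6 (checkout): HEAD=main@C [dev=B exp=B main=C]
After op 7 (branch): HEAD=main@C [dev=B exp=B feat=C main=C]
ancestors(exp=B): ['A', 'B']
ancestors(feat=C): ['A', 'B', 'C']
common: ['A', 'B']

Answer: B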